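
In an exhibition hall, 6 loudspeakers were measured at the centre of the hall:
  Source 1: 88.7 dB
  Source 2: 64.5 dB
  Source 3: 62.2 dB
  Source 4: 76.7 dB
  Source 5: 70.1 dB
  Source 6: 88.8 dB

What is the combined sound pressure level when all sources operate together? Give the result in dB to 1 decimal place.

Σ 10^(Lᵢ/10) = 1.561e+09.
Combined level = 10 log₁₀(1.561e+09) = 91.9 dB.

91.9 dB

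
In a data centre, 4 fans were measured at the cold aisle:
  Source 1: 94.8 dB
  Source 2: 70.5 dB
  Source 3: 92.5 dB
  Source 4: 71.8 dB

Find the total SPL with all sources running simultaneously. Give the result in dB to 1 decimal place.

96.8 dB

Σ 10^(Lᵢ/10) = 4.825e+09.
Back to dB: 10·log₁₀ Σ = 96.8 dB.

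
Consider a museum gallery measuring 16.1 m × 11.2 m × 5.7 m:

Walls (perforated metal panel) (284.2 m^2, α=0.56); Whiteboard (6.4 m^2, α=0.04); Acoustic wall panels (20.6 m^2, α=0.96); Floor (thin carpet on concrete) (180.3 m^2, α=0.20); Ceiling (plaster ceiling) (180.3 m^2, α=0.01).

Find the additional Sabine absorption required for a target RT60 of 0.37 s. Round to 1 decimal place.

Total absorption A₁ = 284.2×0.56 + 6.4×0.04 + 20.6×0.96 + 180.3×0.20 + 180.3×0.01
  = 159.152 + 0.256 + 19.776 + 36.060 + 1.803 = 217.047 m^2 sabins.
For T = 0.37 s, need A₂ = 0.161·V/T = 0.161·1027.824/0.37 = 447.242 sabins.
Additional absorption ΔA = 447.242 − 217.047 = 230.2 sabins.

230.2 sabins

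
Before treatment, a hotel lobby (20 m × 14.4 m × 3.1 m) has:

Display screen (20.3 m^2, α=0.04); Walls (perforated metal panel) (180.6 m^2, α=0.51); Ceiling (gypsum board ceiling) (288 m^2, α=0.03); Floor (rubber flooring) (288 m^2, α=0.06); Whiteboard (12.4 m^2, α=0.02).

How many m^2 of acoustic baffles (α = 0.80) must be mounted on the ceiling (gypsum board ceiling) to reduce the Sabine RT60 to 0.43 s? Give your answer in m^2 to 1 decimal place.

279.5

A₁ = Σ Sᵢαᵢ = 20.3*0.04 + 180.6*0.51 + 288*0.03 + 288*0.06 + 12.4*0.02 = 119.086 sabins.
V = 892.8 m³. Target absorption A₂ = 0.161 × 892.8 / 0.43 = 334.281 sabins.
Absorption to add: 334.281 − 119.086 = 215.195 sabins.
Each m^2 of panel replacing the ceiling (gypsum board ceiling) adds (0.80 − 0.03) = 0.77 sabins.
Area = ΔA/Δα = 215.195/0.77 = 279.5 m^2.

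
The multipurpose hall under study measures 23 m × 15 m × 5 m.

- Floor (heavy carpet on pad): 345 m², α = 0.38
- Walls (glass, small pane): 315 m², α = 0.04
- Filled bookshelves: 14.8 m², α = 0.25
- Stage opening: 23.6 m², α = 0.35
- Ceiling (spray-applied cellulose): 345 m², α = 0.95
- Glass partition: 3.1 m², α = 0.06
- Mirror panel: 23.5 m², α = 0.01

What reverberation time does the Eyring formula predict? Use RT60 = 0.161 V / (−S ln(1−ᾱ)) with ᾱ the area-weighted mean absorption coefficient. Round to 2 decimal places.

Total surface area S = 345 + 315 + 14.8 + 23.6 + 345 + 3.1 + 23.5 = 1070.0 m².
Σ(Sᵢαᵢ) = 345×0.38 + 315×0.04 + 14.8×0.25 + 23.6×0.35 + 345×0.95 + 3.1×0.06 + 23.5×0.01 = 483.831.
ᾱ = 483.831 / 1070.0 = 0.4522.
−S·ln(1−ᾱ) = −1070.0 × ln(1 − 0.4522) = 643.974.
V = 23 × 15 × 5 = 1725 m³.
RT60 = 0.161 × 1725 / 643.974 = 0.43 s.

0.43 sec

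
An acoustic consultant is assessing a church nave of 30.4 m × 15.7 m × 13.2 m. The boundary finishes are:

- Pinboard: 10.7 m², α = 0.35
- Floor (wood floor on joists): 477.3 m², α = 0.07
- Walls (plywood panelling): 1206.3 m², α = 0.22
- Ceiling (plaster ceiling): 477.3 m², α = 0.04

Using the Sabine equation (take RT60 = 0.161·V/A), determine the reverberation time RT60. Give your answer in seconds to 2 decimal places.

Summing Sᵢαᵢ: 3.745 + 33.411 + 265.386 + 19.092 → A = 321.634 sabins.
V = 30.4·15.7·13.2 = 6300.096 m³.
RT60 = 0.161 · V / A = 0.161 × 6300.096 / 321.634 = 3.15 s.

3.15 s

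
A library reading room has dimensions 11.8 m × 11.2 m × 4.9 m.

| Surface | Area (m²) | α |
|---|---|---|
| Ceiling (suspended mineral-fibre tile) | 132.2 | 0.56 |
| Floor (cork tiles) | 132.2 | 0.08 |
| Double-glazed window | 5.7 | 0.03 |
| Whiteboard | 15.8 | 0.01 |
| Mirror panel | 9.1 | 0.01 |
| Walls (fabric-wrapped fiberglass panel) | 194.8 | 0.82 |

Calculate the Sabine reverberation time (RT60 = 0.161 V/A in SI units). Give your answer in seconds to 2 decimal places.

A = Σ Sᵢαᵢ = 132.2·0.56 + 132.2·0.08 + 5.7·0.03 + 15.8·0.01 + 9.1·0.01 + 194.8·0.82 = 244.764 sabins.
Room volume: 647.584 m³.
T = 0.161 V/A = 0.161·647.584/244.764 = 0.43 s.

0.43 seconds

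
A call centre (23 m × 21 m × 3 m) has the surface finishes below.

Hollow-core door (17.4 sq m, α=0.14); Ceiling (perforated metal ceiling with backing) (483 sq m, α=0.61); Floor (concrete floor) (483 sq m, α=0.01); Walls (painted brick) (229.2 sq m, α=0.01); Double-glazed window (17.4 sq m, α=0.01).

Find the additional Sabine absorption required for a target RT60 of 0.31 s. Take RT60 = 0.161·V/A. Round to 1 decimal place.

448.2 sabins

Summing Sᵢαᵢ: 2.436 + 294.630 + 4.830 + 2.292 + 0.174 → A₁ = 304.362 sabins.
For T = 0.31 s, need A₂ = 0.161·V/T = 0.161·1449/0.31 = 752.545 sabins.
Shortfall: 752.545 − 304.362 = 448.2 sabins.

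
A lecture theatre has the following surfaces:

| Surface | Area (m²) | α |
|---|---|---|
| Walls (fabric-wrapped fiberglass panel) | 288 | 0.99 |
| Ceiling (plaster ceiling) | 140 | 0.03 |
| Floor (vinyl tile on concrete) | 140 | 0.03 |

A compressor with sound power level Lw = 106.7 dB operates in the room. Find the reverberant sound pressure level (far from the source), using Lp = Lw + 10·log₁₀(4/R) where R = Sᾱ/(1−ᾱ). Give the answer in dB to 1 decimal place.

A = 293.520 sabins; S = 568.0 m².
ᾱ = 293.520/568.0 = 0.5168; R = Sᾱ/(1−ᾱ) = 293.520/(1−0.5168) = 607.450 m².
Lp = Lw + 10 log₁₀(4/R) = 106.7 -21.81 = 84.9 dB.

84.9 dB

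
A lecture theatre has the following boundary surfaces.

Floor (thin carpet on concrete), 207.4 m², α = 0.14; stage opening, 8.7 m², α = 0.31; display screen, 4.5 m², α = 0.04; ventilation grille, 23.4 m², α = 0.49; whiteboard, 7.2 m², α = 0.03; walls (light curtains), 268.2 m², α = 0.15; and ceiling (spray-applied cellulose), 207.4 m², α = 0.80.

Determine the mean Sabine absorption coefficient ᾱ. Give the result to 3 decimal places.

0.344

Total surface area S = 726.8 m².
A = 207.4×0.14 + 8.7×0.31 + 4.5×0.04 + 23.4×0.49 + 7.2×0.03 + 268.2×0.15 + 207.4×0.80 = 249.745 sabins.
ᾱ = 249.745 / 726.8 = 0.344.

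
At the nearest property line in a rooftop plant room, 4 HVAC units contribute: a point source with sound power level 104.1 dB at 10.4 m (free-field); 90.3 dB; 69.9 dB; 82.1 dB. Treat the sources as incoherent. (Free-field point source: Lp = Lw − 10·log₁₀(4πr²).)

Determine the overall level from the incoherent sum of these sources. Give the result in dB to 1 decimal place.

Source at 10.4 m: Lp = 104.1 − 10·log₁₀(4π·10.4²) = 104.1 − 10·log₁₀(1359.179) = 72.8 dB.
Converting to relative power and adding: 10^(72.8/10) + 10^(90.3/10) + 10^(69.9/10) + 10^(82.1/10) = 1.263e+09.
Back to dB: 10·log₁₀ Σ = 91.0 dB.

91.0 dB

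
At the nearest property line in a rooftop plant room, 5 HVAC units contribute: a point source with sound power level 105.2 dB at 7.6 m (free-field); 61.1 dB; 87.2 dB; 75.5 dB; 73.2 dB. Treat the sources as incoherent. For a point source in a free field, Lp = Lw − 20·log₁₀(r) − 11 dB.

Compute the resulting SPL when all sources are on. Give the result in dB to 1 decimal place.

88.0 dB

Source at 7.6 m: Lp = 105.2 − 20·log₁₀(7.6) − 11 = 76.6 dB.
Converting to relative power and adding: 10^(76.6/10) + 10^(61.1/10) + 10^(87.2/10) + 10^(75.5/10) + 10^(73.2/10) = 6.282e+08.
L_total = 10·log₁₀(6.282e+08) = 88.0 dB.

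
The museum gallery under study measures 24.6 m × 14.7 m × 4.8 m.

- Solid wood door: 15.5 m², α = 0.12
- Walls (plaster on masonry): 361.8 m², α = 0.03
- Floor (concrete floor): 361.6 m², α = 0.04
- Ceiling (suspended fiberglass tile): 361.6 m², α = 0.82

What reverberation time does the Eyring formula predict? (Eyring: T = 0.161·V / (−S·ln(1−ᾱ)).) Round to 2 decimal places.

Total surface area S = 15.5 + 361.8 + 361.6 + 361.6 = 1100.5 m².
Absorption A = 15.5×0.12 + 361.8×0.03 + 361.6×0.04 + 361.6×0.82 = 323.690 sabins.
ᾱ = 323.690 / 1100.5 = 0.2941.
−S·ln(1−ᾱ) = −1100.5 × ln(1 − 0.2941) = 383.284.
V = 24.6 × 14.7 × 4.8 = 1735.776 m³.
T = 0.161·V/[−S·ln(1−ᾱ)] = 0.161·1735.776/383.284 = 0.73 s.

0.73 s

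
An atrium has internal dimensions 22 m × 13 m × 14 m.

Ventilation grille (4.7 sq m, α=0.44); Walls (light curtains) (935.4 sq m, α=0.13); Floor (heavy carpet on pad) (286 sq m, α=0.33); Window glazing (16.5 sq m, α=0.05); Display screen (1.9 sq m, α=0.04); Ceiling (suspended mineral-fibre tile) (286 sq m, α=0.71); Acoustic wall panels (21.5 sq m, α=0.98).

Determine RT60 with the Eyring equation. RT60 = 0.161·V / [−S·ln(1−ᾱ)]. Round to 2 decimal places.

Total surface area S = 4.7 + 935.4 + 286 + 16.5 + 1.9 + 286 + 21.5 = 1552.0 sq m.
Σ(Sᵢαᵢ) = 4.7·0.44 + 935.4·0.13 + 286·0.33 + 16.5·0.05 + 1.9·0.04 + 286·0.71 + 21.5·0.98 = 443.081.
ᾱ = 443.081 / 1552.0 = 0.2855.
Eyring denominator: −S ln(1−ᾱ) = 521.739.
V = 22 × 13 × 14 = 4004 m³.
T = 0.161·V/[−S·ln(1−ᾱ)] = 0.161·4004/521.739 = 1.24 s.

1.24 seconds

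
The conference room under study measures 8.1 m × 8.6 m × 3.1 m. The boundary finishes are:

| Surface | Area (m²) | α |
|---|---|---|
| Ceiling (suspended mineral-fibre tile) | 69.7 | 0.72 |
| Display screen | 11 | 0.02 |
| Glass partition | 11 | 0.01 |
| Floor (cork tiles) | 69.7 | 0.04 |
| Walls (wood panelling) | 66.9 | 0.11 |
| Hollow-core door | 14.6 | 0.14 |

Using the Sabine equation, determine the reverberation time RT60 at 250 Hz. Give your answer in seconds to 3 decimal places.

Summing Sᵢαᵢ: 50.184 + 0.220 + 0.110 + 2.788 + 7.359 + 2.044 → A = 62.705 sabins.
V = 8.1·8.6·3.1 = 215.946 m³.
RT60 = 0.161 · V / A = 0.161 × 215.946 / 62.705 = 0.554 s.

0.554 s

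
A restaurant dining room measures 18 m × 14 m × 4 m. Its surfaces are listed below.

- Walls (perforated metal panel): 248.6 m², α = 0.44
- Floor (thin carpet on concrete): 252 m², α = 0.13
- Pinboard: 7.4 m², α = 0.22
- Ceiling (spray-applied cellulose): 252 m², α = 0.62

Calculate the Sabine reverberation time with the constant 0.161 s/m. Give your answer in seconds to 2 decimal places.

0.54 sec

A = Σ Sᵢαᵢ = 248.6·0.44 + 252·0.13 + 7.4·0.22 + 252·0.62 = 300.012 sabins.
V = 18·14·4 = 1008 m³.
Sabine: RT60 = 0.161 × 1008 / 300.012 = 0.54 s.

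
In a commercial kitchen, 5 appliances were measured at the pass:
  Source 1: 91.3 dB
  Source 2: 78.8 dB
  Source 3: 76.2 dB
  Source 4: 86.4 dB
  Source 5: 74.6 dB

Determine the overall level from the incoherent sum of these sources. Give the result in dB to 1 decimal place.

Converting to relative power and adding: 10^(91.3/10) + 10^(78.8/10) + 10^(76.2/10) + 10^(86.4/10) + 10^(74.6/10) = 1.932e+09.
Combined level = 10 log₁₀(1.932e+09) = 92.9 dB.

92.9 dB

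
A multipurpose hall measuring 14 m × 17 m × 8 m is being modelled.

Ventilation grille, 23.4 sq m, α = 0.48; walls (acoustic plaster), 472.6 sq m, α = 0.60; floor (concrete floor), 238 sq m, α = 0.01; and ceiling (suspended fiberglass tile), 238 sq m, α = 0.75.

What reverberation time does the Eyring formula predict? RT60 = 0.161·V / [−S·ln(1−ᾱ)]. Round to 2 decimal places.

S = Σ Sᵢ = 972.0 sq m.
Absorption A = 23.4·0.48 + 472.6·0.60 + 238·0.01 + 238·0.75 = 475.672 sabins.
ᾱ = 475.672 / 972.0 = 0.4894.
−S·ln(1−ᾱ) = −972.0 × ln(1 − 0.4894) = 653.348.
V = 14 × 17 × 8 = 1904 m³.
RT60 = 0.161 × 1904 / 653.348 = 0.47 s.

0.47 sec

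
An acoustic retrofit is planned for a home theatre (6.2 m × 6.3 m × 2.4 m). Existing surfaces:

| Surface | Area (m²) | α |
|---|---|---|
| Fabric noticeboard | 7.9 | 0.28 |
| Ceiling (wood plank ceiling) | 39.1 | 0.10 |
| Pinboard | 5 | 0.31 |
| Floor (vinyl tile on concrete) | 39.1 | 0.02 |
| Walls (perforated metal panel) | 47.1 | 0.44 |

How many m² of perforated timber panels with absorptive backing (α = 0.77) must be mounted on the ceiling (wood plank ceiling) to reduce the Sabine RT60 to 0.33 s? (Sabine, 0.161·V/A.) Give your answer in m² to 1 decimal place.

Total absorption A₁ = 7.9·0.28 + 39.1·0.10 + 5·0.31 + 39.1·0.02 + 47.1·0.44
  = 2.212 + 3.910 + 1.550 + 0.782 + 20.724 = 29.178 m² sabins.
V = 93.744 m³. Target absorption A₂ = 0.161 × 93.744 / 0.33 = 45.736 sabins.
Absorption to add: 45.736 − 29.178 = 16.558 sabins.
Each m² of panel replacing the ceiling (wood plank ceiling) adds (0.77 − 0.10) = 0.67 sabins.
Area = ΔA/Δα = 16.558/0.67 = 24.7 m².

24.7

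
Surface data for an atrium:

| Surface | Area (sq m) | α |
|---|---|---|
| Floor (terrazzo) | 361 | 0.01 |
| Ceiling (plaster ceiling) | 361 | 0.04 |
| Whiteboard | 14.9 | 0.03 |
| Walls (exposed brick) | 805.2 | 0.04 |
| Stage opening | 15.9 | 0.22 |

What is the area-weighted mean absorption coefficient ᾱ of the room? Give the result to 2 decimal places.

Total surface area S = 1558.0 sq m.
A = 361×0.01 + 361×0.04 + 14.9×0.03 + 805.2×0.04 + 15.9×0.22 = 54.203 sabins.
ᾱ = A/S = 0.03.

0.03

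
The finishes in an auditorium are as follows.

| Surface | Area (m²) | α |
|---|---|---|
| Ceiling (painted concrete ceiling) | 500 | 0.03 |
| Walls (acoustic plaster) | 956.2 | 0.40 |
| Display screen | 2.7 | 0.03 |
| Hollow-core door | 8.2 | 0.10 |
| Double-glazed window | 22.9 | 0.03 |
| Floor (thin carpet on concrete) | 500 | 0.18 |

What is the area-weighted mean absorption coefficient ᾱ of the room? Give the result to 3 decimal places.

S = Σ Sᵢ = 500 + 956.2 + 2.7 + 8.2 + 22.9 + 500 = 1990.0 m².
Σ(Sᵢαᵢ) = 500·0.03 + 956.2·0.40 + 2.7·0.03 + 8.2·0.10 + 22.9·0.03 + 500·0.18 = 489.068.
ᾱ = 489.068 / 1990.0 = 0.246.

0.246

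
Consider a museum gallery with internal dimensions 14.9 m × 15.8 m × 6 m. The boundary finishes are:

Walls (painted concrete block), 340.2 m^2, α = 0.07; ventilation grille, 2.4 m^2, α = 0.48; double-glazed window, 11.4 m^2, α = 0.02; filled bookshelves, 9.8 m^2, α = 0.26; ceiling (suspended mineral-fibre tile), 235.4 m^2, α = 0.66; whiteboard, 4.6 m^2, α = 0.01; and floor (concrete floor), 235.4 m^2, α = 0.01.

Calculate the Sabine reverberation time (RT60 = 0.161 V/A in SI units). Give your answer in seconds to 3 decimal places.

1.226 seconds

Total absorption A = 340.2*0.07 + 2.4*0.48 + 11.4*0.02 + 9.8*0.26 + 235.4*0.66 + 4.6*0.01 + 235.4*0.01
  = 23.814 + 1.152 + 0.228 + 2.548 + 155.364 + 0.046 + 2.354 = 185.506 m^2 sabins.
V = 14.9·15.8·6 = 1412.52 m³.
Sabine: RT60 = 0.161 × 1412.52 / 185.506 = 1.226 s.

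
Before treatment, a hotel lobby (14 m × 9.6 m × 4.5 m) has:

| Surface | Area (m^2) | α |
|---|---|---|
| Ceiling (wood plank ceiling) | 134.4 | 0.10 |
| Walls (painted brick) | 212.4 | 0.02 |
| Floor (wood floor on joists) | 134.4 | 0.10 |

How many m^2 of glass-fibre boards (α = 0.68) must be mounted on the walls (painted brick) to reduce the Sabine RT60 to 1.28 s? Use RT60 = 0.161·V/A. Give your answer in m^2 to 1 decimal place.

68.1

A₁ = Σ Sᵢαᵢ = 134.4·0.10 + 212.4·0.02 + 134.4·0.10 = 31.128 sabins.
Required A₂ = 0.161·604.8/1.28 = 76.072 sabins.
Absorption to add: 76.072 − 31.128 = 44.944 sabins.
Net gain per m^2: Δα = 0.68 − 0.02 = 0.66.
Area = ΔA/Δα = 44.944/0.66 = 68.1 m^2.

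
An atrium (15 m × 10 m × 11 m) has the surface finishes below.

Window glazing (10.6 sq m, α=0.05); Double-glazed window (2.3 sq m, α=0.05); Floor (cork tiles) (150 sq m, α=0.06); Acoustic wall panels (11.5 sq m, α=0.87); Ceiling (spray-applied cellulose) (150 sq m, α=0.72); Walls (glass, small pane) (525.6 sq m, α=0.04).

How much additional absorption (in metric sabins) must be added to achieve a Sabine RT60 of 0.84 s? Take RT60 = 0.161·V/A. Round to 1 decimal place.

A₁ = Σ Sᵢαᵢ = 10.6*0.05 + 2.3*0.05 + 150*0.06 + 11.5*0.87 + 150*0.72 + 525.6*0.04 = 148.674 sabins.
V = 1650 m³. Required absorption A₂ = 0.161 × 1650 / 0.84 = 316.250 sabins.
Additional absorption ΔA = 316.250 − 148.674 = 167.6 sabins.

167.6 sabins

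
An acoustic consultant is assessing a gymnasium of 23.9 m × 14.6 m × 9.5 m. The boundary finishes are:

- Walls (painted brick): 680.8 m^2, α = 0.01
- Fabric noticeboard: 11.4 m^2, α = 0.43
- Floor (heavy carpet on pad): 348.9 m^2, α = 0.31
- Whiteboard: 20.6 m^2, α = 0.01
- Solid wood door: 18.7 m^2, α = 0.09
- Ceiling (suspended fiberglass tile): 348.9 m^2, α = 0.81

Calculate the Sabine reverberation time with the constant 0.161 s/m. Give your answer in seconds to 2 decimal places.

A = Σ Sᵢαᵢ = 680.8·0.01 + 11.4·0.43 + 348.9·0.31 + 20.6·0.01 + 18.7·0.09 + 348.9·0.81 = 404.367 sabins.
Volume V = 23.9 × 14.6 × 9.5 = 3314.93 m³.
Sabine: RT60 = 0.161 × 3314.93 / 404.367 = 1.32 s.

1.32 s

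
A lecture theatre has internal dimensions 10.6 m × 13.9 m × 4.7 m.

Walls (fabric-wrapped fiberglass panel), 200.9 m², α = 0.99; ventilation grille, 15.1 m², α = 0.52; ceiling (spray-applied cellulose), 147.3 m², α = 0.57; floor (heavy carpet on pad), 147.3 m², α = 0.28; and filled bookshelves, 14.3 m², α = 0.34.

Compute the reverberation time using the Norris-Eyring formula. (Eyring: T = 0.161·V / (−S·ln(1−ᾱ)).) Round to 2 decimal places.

Total surface area S = 200.9 + 15.1 + 147.3 + 147.3 + 14.3 = 524.9 m².
Absorption A = 200.9×0.99 + 15.1×0.52 + 147.3×0.57 + 147.3×0.28 + 14.3×0.34 = 336.810 sabins.
Mean coefficient ᾱ = A/S = 0.6417.
Eyring denominator: −S ln(1−ᾱ) = 538.749.
V = 10.6 × 13.9 × 4.7 = 692.498 m³.
T = 0.161·V/[−S·ln(1−ᾱ)] = 0.161·692.498/538.749 = 0.21 s.

0.21 sec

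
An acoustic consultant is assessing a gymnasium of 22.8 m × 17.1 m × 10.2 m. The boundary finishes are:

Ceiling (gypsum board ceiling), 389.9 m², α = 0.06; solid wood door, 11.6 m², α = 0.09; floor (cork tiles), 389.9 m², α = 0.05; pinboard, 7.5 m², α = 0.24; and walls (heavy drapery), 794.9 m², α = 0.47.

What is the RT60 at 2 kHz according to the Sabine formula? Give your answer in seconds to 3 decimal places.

A = Σ Sᵢαᵢ = 389.9·0.06 + 11.6·0.09 + 389.9·0.05 + 7.5·0.24 + 794.9·0.47 = 419.336 sabins.
V = 22.8·17.1·10.2 = 3976.776 m³.
RT60 = 0.161 · V / A = 0.161 × 3976.776 / 419.336 = 1.527 s.

1.527 s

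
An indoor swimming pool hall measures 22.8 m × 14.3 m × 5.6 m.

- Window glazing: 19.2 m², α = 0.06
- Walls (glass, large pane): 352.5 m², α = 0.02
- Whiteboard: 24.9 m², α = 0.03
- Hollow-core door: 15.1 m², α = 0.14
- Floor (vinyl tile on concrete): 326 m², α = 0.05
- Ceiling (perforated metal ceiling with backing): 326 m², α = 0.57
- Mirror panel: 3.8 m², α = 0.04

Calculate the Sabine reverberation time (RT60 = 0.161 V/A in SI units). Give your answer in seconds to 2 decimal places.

1.38 sec

Equivalent absorption area: A = 19.2·0.06 + 352.5·0.02 + 24.9·0.03 + 15.1·0.14 + 326·0.05 + 326·0.57 + 3.8·0.04 = 213.335 m².
V = 22.8·14.3·5.6 = 1825.824 m³.
T = 0.161 V/A = 0.161·1825.824/213.335 = 1.38 s.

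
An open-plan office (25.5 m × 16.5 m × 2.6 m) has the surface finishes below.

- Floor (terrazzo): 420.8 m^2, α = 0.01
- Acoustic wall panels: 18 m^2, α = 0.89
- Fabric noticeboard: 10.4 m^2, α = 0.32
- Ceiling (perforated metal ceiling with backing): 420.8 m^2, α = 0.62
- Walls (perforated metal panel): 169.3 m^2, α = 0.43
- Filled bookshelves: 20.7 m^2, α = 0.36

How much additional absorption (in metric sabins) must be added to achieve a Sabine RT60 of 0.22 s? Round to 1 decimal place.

435.9 sabins

Equivalent absorption area: A₁ = 420.8*0.01 + 18*0.89 + 10.4*0.32 + 420.8*0.62 + 169.3*0.43 + 20.7*0.36 = 364.703 m^2.
Target A₂ = 0.161·1093.95/0.22 = 800.573 sabins (V = 1093.95 m³).
ΔA = A₂ − A₁ = 800.573 − 364.703 = 435.9 sabins.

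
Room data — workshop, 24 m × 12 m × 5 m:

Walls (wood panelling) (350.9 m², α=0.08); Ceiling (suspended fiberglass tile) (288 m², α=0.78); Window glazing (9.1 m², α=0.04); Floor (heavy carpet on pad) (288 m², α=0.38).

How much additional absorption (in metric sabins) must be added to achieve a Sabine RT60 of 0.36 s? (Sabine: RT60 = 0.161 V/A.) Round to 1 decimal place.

Summing Sᵢαᵢ: 28.072 + 224.640 + 0.364 + 109.440 → A₁ = 362.516 sabins.
V = 1440 m³. Required absorption A₂ = 0.161 × 1440 / 0.36 = 644.000 sabins.
Additional absorption ΔA = 644.000 − 362.516 = 281.5 sabins.

281.5 sabins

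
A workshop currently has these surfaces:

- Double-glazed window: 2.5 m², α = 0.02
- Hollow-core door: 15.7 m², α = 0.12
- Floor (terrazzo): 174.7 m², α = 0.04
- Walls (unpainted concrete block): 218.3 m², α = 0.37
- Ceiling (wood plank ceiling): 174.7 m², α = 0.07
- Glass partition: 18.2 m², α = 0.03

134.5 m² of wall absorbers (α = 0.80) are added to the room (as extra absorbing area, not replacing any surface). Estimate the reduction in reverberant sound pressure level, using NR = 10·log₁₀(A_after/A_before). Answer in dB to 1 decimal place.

3.1 dB

Total absorption A_before = 2.5×0.02 + 15.7×0.12 + 174.7×0.04 + 218.3×0.37 + 174.7×0.07 + 18.2×0.03
  = 0.050 + 1.884 + 6.988 + 80.771 + 12.229 + 0.546 = 102.468 m² sabins.
Added absorption = 134.5 × 0.80 = 107.600 sabins.
A_after = 102.468 + 107.600 = 210.068 sabins.
Reduction = 10 log₁₀(A_after/A_before) = 10 log₁₀(2.0501) = 3.1 dB.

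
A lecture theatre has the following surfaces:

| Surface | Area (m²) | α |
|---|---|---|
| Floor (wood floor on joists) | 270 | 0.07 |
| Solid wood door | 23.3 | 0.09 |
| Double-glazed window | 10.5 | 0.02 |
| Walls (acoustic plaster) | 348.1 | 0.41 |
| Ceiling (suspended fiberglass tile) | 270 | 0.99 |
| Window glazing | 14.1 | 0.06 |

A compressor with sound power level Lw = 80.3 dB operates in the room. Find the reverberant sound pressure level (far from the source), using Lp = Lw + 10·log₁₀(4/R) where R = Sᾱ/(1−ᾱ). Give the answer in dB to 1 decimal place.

57.3 dB

Σ(Sᵢαᵢ) = 270×0.07 + 23.3×0.09 + 10.5×0.02 + 348.1×0.41 + 270×0.99 + 14.1×0.06 = 432.074; total area S = 936.0 m².
ᾱ = 432.074/936.0 = 0.4616; R = Sᾱ/(1−ᾱ) = 432.074/(1−0.4616) = 802.515 m².
Lp = 80.3 + 10·log₁₀(4/802.515) = 80.3 + (-23.02) = 57.3 dB.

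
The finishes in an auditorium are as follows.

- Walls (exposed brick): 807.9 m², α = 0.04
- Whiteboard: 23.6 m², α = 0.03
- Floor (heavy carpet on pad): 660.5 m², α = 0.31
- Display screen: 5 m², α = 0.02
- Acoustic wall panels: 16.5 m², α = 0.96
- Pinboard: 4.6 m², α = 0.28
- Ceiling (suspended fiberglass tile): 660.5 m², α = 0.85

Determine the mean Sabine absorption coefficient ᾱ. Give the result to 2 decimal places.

S = Σ Sᵢ = 807.9 + 23.6 + 660.5 + 5 + 16.5 + 4.6 + 660.5 = 2178.6 m².
A = 807.9*0.04 + 23.6*0.03 + 660.5*0.31 + 5*0.02 + 16.5*0.96 + 4.6*0.28 + 660.5*0.85 = 816.432 sabins.
ᾱ = 816.432 / 2178.6 = 0.37.

0.37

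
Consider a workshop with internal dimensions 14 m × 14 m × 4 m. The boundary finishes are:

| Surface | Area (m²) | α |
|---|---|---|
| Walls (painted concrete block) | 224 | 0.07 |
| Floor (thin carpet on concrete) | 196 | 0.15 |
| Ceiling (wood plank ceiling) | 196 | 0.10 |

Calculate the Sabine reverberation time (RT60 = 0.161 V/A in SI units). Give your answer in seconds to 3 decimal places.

1.952 sec

Summing Sᵢαᵢ: 15.680 + 29.400 + 19.600 → A = 64.680 sabins.
V = 14·14·4 = 784 m³.
RT60 = 0.161 · V / A = 0.161 × 784 / 64.680 = 1.952 s.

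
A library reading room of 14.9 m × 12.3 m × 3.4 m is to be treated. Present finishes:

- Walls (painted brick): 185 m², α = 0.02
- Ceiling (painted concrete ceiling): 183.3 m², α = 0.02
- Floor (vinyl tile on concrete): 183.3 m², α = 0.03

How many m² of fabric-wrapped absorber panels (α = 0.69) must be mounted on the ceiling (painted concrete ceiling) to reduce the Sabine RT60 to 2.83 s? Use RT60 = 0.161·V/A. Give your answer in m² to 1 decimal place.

Equivalent absorption area: A₁ = 185*0.02 + 183.3*0.02 + 183.3*0.03 = 12.865 m².
V = 623.118 m³. Target absorption A₂ = 0.161 × 623.118 / 2.83 = 35.449 sabins.
Absorption to add: 35.449 − 12.865 = 22.584 sabins.
Net gain per m²: Δα = 0.69 − 0.02 = 0.67.
Area = ΔA/Δα = 22.584/0.67 = 33.7 m².

33.7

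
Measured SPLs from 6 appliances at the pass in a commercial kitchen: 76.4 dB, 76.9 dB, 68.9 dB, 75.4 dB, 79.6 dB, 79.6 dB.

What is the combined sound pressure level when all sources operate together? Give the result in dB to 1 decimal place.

85.0 dB

Converting to relative power and adding: 10^(76.4/10) + 10^(76.9/10) + 10^(68.9/10) + 10^(75.4/10) + 10^(79.6/10) + 10^(79.6/10) = 3.175e+08.
Combined level = 10 log₁₀(3.175e+08) = 85.0 dB.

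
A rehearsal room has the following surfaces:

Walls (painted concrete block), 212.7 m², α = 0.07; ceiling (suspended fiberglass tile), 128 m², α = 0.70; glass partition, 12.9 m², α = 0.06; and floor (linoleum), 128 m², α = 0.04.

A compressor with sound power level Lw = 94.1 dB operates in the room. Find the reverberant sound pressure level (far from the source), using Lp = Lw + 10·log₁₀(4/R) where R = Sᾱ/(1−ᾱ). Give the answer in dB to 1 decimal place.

78.6 dB

Σ(Sᵢαᵢ) = 212.7×0.07 + 128×0.70 + 12.9×0.06 + 128×0.04 = 110.383; total area S = 481.6 m².
ᾱ = 0.2292, so room constant R = A/(1−ᾱ) = 143.206 m².
Lp = 94.1 + 10·log₁₀(4/143.206) = 94.1 + (-15.54) = 78.6 dB.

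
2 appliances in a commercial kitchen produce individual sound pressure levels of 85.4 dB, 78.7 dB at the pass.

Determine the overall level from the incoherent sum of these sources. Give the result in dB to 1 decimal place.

Sum in the linear (power) domain: Σ 10^(Lᵢ/10) = 10^(85.4/10) + 10^(78.7/10) = 4.209e+08.
Combined level = 10 log₁₀(4.209e+08) = 86.2 dB.

86.2 dB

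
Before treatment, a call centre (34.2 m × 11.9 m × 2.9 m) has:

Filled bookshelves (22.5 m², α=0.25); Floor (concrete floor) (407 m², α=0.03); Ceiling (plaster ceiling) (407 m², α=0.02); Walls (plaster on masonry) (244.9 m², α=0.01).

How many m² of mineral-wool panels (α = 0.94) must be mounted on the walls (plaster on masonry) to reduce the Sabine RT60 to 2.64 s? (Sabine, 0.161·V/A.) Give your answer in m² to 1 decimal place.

46.8

Total absorption A₁ = 22.5×0.25 + 407×0.03 + 407×0.02 + 244.9×0.01
  = 5.625 + 12.210 + 8.140 + 2.449 = 28.424 m² sabins.
V = 1180.242 m³. Target absorption A₂ = 0.161 × 1180.242 / 2.64 = 71.977 sabins.
Absorption to add: 71.977 − 28.424 = 43.553 sabins.
Each m² of panel replacing the walls (plaster on masonry) adds (0.94 − 0.01) = 0.93 sabins.
Area = ΔA/Δα = 43.553/0.93 = 46.8 m².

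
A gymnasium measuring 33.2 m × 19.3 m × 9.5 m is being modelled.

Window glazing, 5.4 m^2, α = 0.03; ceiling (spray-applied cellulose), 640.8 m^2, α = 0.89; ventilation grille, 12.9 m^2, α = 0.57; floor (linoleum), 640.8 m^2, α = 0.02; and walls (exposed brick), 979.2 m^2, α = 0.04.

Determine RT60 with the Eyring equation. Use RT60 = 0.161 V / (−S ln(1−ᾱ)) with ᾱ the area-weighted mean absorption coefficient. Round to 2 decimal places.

1.33 seconds

Total surface area S = 5.4 + 640.8 + 12.9 + 640.8 + 979.2 = 2279.1 m^2.
Σ(Sᵢαᵢ) = 5.4·0.03 + 640.8·0.89 + 12.9·0.57 + 640.8·0.02 + 979.2·0.04 = 629.811.
Mean coefficient ᾱ = A/S = 0.2763.
−S·ln(1−ᾱ) = −2279.1 × ln(1 − 0.2763) = 737.012.
V = 33.2 × 19.3 × 9.5 = 6087.22 m³.
T = 0.161·V/[−S·ln(1−ᾱ)] = 0.161·6087.22/737.012 = 1.33 s.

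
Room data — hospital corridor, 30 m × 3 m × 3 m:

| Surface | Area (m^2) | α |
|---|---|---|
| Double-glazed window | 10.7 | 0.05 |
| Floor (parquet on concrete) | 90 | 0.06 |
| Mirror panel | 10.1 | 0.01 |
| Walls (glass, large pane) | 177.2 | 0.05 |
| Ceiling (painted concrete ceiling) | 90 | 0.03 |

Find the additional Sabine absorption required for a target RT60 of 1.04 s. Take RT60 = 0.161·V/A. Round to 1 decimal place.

24.2 sabins

Summing Sᵢαᵢ: 0.535 + 5.400 + 0.101 + 8.860 + 2.700 → A₁ = 17.596 sabins.
V = 270 m³. Required absorption A₂ = 0.161 × 270 / 1.04 = 41.798 sabins.
ΔA = A₂ − A₁ = 41.798 − 17.596 = 24.2 sabins.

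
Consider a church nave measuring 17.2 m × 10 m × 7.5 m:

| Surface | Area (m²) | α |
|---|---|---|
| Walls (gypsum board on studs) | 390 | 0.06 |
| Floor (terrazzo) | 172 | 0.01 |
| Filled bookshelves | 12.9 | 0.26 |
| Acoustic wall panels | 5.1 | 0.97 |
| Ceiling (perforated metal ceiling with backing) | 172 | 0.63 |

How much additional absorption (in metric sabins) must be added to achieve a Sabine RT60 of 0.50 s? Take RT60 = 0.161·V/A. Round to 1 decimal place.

273.6 sabins

A₁ = Σ Sᵢαᵢ = 390*0.06 + 172*0.01 + 12.9*0.26 + 5.1*0.97 + 172*0.63 = 141.781 sabins.
V = 1290 m³. Required absorption A₂ = 0.161 × 1290 / 0.50 = 415.380 sabins.
Shortfall: 415.380 − 141.781 = 273.6 sabins.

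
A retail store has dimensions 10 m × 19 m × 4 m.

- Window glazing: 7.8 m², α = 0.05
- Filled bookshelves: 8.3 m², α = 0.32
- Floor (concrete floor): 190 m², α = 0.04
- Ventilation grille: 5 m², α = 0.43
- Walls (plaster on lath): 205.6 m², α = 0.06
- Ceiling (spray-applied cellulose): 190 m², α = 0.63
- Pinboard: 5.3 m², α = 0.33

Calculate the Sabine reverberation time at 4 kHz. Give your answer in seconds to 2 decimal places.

0.83 s

Summing Sᵢαᵢ: 0.390 + 2.656 + 7.600 + 2.150 + 12.336 + 119.700 + 1.749 → A = 146.581 sabins.
Room volume: 760 m³.
Sabine: RT60 = 0.161 × 760 / 146.581 = 0.83 s.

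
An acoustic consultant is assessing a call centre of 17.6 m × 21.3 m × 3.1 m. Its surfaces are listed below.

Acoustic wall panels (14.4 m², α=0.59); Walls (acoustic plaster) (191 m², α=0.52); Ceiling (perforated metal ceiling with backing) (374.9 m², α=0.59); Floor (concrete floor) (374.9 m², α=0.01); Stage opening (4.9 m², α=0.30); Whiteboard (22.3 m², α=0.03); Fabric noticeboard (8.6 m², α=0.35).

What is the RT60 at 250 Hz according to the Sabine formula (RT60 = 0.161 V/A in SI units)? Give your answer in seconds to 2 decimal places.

0.55 sec

A = Σ Sᵢαᵢ = 14.4*0.59 + 191*0.52 + 374.9*0.59 + 374.9*0.01 + 4.9*0.30 + 22.3*0.03 + 8.6*0.35 = 337.905 sabins.
Room volume: 1162.128 m³.
RT60 = 0.161 · V / A = 0.161 × 1162.128 / 337.905 = 0.55 s.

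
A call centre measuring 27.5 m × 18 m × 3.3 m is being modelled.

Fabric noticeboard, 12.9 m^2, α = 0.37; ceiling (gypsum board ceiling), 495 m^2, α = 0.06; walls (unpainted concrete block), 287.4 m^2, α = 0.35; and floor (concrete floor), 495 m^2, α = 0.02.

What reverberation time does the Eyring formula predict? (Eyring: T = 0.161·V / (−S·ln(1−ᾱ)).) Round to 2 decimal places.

S = Σ Sᵢ = 1290.3 m^2.
Absorption A = 12.9×0.37 + 495×0.06 + 287.4×0.35 + 495×0.02 = 144.963 sabins.
ᾱ = 144.963 / 1290.3 = 0.1123.
−S·ln(1−ᾱ) = −1290.3 × ln(1 − 0.1123) = 153.702.
V = 27.5 × 18 × 3.3 = 1633.5 m³.
RT60 = 0.161 × 1633.5 / 153.702 = 1.71 s.

1.71 s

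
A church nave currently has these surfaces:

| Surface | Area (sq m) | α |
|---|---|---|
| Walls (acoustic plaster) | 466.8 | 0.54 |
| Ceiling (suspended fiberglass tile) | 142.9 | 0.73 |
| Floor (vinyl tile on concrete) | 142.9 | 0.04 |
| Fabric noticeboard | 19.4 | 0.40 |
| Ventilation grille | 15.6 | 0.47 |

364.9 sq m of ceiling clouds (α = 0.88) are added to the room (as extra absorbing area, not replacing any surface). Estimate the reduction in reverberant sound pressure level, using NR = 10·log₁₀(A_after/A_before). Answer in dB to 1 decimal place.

2.7 dB

Equivalent absorption area: A_before = 466.8·0.54 + 142.9·0.73 + 142.9·0.04 + 19.4·0.40 + 15.6·0.47 = 377.197 sq m.
Treatment contributes 364.9·0.88 = 321.112 sabins.
A_after = 377.197 + 321.112 = 698.309 sabins.
NR = 10·log₁₀(698.309/377.197) = 2.7 dB.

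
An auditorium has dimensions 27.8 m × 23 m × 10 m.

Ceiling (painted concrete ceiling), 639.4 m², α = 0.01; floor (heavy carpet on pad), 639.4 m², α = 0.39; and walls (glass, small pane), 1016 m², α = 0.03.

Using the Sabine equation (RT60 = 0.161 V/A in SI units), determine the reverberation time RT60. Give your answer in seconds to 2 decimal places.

Summing Sᵢαᵢ: 6.394 + 249.366 + 30.480 → A = 286.240 sabins.
Volume V = 27.8 × 23 × 10 = 6394 m³.
RT60 = 0.161 · V / A = 0.161 × 6394 / 286.240 = 3.60 s.

3.60 seconds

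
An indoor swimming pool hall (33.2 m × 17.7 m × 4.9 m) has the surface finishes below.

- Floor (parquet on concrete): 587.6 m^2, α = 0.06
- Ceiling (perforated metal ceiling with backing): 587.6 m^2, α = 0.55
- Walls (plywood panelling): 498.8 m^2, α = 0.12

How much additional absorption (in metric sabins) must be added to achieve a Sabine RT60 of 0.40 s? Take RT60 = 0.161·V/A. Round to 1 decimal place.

Total absorption A₁ = 587.6·0.06 + 587.6·0.55 + 498.8·0.12
  = 35.256 + 323.180 + 59.856 = 418.292 m^2 sabins.
For T = 0.40 s, need A₂ = 0.161·V/T = 0.161·2879.436/0.40 = 1158.973 sabins.
Additional absorption ΔA = 1158.973 − 418.292 = 740.7 sabins.

740.7 sabins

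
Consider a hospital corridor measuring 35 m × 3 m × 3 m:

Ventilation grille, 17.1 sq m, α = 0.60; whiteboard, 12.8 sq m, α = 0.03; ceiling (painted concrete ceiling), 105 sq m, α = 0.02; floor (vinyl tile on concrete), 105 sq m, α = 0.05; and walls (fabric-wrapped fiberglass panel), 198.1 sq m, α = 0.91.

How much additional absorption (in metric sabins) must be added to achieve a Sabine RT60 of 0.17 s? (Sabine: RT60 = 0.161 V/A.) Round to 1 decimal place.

Total absorption A₁ = 17.1*0.60 + 12.8*0.03 + 105*0.02 + 105*0.05 + 198.1*0.91
  = 10.260 + 0.384 + 2.100 + 5.250 + 180.271 = 198.265 sq m sabins.
Target A₂ = 0.161·315/0.17 = 298.324 sabins (V = 315 m³).
ΔA = A₂ − A₁ = 298.324 − 198.265 = 100.1 sabins.

100.1 sabins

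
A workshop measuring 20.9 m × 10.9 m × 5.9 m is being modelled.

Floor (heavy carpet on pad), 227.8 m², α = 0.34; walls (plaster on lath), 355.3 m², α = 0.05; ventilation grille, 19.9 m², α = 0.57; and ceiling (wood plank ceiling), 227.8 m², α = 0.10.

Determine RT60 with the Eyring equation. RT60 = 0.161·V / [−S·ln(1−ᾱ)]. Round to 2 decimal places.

1.54 s

S = Σ Sᵢ = 830.8 m².
Σ(Sᵢαᵢ) = 227.8·0.34 + 355.3·0.05 + 19.9·0.57 + 227.8·0.10 = 129.340.
ᾱ = 129.340 / 830.8 = 0.1557.
−S·ln(1−ᾱ) = −830.8 × ln(1 − 0.1557) = 140.611.
V = 20.9 × 10.9 × 5.9 = 1344.079 m³.
RT60 = 0.161 × 1344.079 / 140.611 = 1.54 s.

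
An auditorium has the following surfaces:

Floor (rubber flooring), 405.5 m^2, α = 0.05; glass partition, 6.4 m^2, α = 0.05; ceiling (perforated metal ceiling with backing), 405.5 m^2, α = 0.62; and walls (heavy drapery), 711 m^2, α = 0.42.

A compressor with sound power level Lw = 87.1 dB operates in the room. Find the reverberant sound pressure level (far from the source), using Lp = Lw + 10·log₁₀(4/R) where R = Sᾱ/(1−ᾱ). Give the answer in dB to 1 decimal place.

63.5 dB

Σ(Sᵢαᵢ) = 405.5·0.05 + 6.4·0.05 + 405.5·0.62 + 711·0.42 = 570.625; total area S = 1528.4 m^2.
ᾱ = 0.3733, so room constant R = A/(1−ᾱ) = 910.523 m^2.
Lp = Lw + 10 log₁₀(4/R) = 87.1 -23.57 = 63.5 dB.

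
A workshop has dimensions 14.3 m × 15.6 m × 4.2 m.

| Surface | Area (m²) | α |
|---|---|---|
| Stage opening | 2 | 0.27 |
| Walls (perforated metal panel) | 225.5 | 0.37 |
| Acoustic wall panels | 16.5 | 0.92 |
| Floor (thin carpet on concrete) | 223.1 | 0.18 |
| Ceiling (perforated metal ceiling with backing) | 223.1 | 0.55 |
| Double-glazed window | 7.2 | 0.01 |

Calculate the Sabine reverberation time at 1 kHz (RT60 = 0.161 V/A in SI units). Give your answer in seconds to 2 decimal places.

0.58 s

Total absorption A = 2×0.27 + 225.5×0.37 + 16.5×0.92 + 223.1×0.18 + 223.1×0.55 + 7.2×0.01
  = 0.540 + 83.435 + 15.180 + 40.158 + 122.705 + 0.072 = 262.090 m² sabins.
Volume V = 14.3 × 15.6 × 4.2 = 936.936 m³.
Sabine: RT60 = 0.161 × 936.936 / 262.090 = 0.58 s.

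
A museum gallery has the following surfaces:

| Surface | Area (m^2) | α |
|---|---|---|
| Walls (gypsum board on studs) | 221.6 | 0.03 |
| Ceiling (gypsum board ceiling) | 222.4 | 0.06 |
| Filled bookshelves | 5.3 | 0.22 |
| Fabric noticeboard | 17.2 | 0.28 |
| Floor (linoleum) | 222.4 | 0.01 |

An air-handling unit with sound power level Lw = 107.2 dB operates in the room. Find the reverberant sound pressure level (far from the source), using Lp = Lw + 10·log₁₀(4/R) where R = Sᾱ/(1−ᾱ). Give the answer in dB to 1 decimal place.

Σ(Sᵢαᵢ) = 221.6×0.03 + 222.4×0.06 + 5.3×0.22 + 17.2×0.28 + 222.4×0.01 = 28.198; total area S = 688.9 m^2.
ᾱ = 0.0409, so room constant R = A/(1−ᾱ) = 29.400 m^2.
Lp = 107.2 + 10·log₁₀(4/29.400) = 107.2 + (-8.66) = 98.5 dB.

98.5 dB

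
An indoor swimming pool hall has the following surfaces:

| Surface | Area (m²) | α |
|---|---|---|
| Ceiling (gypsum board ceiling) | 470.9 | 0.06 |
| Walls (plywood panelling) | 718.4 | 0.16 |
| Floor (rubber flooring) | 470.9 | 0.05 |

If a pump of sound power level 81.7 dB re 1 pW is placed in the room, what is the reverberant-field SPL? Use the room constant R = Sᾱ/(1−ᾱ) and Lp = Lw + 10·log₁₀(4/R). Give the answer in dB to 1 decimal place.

Σ(Sᵢαᵢ) = 470.9·0.06 + 718.4·0.16 + 470.9·0.05 = 166.743; total area S = 1660.2 m².
ᾱ = 0.1004, so room constant R = A/(1−ᾱ) = 185.352 m².
Lp = 81.7 + 10·log₁₀(4/185.352) = 81.7 + (-16.66) = 65.0 dB.

65.0 dB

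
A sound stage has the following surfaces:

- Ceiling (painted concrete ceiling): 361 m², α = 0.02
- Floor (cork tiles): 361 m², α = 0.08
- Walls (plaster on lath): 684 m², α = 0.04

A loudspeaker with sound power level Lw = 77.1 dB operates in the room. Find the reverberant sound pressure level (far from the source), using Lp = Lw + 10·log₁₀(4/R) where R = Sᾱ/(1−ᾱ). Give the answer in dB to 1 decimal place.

Σ(Sᵢαᵢ) = 361·0.02 + 361·0.08 + 684·0.04 = 63.460; total area S = 1406.0 m².
ᾱ = 63.460/1406.0 = 0.0451; R = Sᾱ/(1−ᾱ) = 63.460/(1−0.0451) = 66.457 m².
Lp = 77.1 + 10·log₁₀(4/66.457) = 77.1 + (-12.20) = 64.9 dB.

64.9 dB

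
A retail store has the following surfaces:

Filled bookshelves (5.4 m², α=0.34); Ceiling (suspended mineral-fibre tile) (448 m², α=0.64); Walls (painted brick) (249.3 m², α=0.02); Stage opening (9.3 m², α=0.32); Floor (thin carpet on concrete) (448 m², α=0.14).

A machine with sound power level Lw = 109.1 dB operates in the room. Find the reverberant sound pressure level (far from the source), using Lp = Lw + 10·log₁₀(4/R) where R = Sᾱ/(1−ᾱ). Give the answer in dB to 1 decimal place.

A = 359.238 sabins; S = 1160.0 m².
ᾱ = 0.3097, so room constant R = A/(1−ᾱ) = 520.409 m².
Lp = 109.1 + 10·log₁₀(4/520.409) = 109.1 + (-21.14) = 88.0 dB.

88.0 dB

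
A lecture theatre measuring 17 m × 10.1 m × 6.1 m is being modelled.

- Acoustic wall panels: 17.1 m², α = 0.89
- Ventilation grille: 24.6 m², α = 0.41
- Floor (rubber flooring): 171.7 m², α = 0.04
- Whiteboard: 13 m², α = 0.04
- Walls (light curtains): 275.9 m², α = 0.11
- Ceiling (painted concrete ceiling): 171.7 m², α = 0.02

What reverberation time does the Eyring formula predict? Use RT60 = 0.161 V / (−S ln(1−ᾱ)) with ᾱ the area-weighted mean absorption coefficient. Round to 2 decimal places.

Total surface area S = 17.1 + 24.6 + 171.7 + 13 + 275.9 + 171.7 = 674.0 m².
Absorption A = 17.1·0.89 + 24.6·0.41 + 171.7·0.04 + 13·0.04 + 275.9·0.11 + 171.7·0.02 = 66.476 sabins.
Mean coefficient ᾱ = A/S = 0.0986.
Eyring denominator: −S ln(1−ᾱ) = 69.965.
V = 17 × 10.1 × 6.1 = 1047.37 m³.
RT60 = 0.161 × 1047.37 / 69.965 = 2.41 s.

2.41 s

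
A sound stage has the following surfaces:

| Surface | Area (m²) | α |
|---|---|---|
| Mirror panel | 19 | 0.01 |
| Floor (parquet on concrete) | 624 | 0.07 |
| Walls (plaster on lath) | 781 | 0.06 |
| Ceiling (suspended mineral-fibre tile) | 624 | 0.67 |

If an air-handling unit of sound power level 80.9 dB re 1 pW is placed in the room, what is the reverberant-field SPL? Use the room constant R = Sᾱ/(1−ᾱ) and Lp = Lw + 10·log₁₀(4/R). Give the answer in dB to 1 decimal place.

A = 508.810 sabins; S = 2048.0 m².
ᾱ = 508.810/2048.0 = 0.2484; R = Sᾱ/(1−ᾱ) = 508.810/(1−0.2484) = 676.969 m².
Lp = 80.9 + 10·log₁₀(4/676.969) = 80.9 + (-22.29) = 58.6 dB.

58.6 dB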